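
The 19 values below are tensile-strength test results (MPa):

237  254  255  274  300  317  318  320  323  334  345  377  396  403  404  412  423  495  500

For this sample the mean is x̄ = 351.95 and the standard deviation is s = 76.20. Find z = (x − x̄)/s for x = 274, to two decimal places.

-1.02

z = (274 − 351.95) / 76.20 = -1.02.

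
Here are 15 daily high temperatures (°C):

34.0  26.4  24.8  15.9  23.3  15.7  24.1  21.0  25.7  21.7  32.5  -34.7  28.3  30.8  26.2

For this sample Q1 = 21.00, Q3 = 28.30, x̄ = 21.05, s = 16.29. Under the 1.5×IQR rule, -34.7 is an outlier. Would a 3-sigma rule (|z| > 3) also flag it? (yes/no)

z = (-34.7 − 21.05) / 16.29 = -3.42.
|z| = 3.42 > 3.

yes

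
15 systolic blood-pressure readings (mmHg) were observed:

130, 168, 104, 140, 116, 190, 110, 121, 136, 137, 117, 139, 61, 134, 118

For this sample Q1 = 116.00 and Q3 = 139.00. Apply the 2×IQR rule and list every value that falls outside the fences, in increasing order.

61, 190

IQR = Q3 − Q1 = 139.00 − 116.00 = 23.00.
Lower fence = Q1 − 2·IQR = 116.00 − 46.00 = 70.00.
Upper fence = Q3 + 2·IQR = 139.00 + 46.00 = 185.00.
61 < 70.00 → outlier.
190 > 185.00 → outlier.
All remaining values lie within [70.00, 185.00].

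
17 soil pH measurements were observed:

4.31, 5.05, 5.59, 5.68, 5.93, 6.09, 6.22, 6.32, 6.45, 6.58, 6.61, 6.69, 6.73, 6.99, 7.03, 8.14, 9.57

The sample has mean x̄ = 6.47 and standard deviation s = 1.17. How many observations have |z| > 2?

1

Cutoffs: x̄ ± 2s = [4.13, 8.81].
Outside the cutoffs: 9.57.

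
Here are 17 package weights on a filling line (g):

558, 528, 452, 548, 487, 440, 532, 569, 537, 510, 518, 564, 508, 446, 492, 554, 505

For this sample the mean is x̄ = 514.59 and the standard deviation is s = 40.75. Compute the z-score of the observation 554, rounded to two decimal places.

z = (554 − 514.59) / 40.75 = 0.97.

0.97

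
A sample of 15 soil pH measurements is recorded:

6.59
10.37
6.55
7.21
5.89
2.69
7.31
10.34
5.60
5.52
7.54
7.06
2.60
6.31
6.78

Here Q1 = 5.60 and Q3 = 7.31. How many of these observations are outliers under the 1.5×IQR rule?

4

IQR = 1.71; fences at 5.60 − 2.565 = 3.035 and 7.31 + 2.565 = 9.875.
Outside the cutoffs: 2.60, 2.69, 10.34, 10.37.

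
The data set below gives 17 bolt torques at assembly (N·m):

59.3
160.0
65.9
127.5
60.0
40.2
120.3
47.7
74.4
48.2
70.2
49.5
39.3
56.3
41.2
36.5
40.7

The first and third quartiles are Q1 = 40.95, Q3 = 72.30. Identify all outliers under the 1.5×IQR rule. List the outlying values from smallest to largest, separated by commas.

120.3, 127.5, 160.0

IQR = Q3 − Q1 = 72.30 − 40.95 = 31.35.
Lower fence = Q1 − 1.5·IQR = 40.95 − 47.025 = -6.075.
Upper fence = Q3 + 1.5·IQR = 72.30 + 47.025 = 119.325.
120.3 > 119.325 → outlier.
127.5 > 119.325 → outlier.
160.0 > 119.325 → outlier.
All remaining values lie within [-6.075, 119.325].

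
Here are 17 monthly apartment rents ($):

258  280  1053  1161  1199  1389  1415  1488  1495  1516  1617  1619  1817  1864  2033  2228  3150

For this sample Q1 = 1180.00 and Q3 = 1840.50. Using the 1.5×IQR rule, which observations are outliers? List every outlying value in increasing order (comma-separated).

IQR = Q3 − Q1 = 1840.50 − 1180.00 = 660.50.
Lower fence = Q1 − 1.5·IQR = 1180.00 − 990.75 = 189.25.
Upper fence = Q3 + 1.5·IQR = 1840.50 + 990.75 = 2831.25.
3150 > 2831.25 → outlier.
All remaining values lie within [189.25, 2831.25].

3150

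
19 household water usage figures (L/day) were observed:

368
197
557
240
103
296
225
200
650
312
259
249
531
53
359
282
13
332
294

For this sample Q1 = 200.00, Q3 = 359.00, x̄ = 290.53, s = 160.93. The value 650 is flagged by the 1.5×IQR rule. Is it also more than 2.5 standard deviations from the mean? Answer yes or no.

no

z = (650 − 290.53) / 160.93 = 2.23.
|z| = 2.23 ≤ 2.5.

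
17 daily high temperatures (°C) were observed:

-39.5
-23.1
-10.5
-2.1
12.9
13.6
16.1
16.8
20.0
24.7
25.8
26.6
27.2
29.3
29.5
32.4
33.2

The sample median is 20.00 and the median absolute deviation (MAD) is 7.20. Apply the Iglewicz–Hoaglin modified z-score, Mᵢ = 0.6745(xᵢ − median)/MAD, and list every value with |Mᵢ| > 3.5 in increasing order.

-39.5, -23.1

|Mᵢ| > 3.5 ⇔ |xᵢ − 20.00| > 3.5·7.20/0.6745 = 37.36.
So outliers lie outside [-17.36, 57.36].
-39.5: M = -5.57 → outlier.
-23.1: M = -4.04 → outlier.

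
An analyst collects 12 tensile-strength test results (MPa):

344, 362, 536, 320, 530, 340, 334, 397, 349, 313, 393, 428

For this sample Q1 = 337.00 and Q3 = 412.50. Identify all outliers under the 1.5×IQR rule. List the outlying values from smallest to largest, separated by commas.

530, 536

IQR = Q3 − Q1 = 412.50 − 337.00 = 75.50.
Lower fence = Q1 − 1.5·IQR = 337.00 − 113.25 = 223.75.
Upper fence = Q3 + 1.5·IQR = 412.50 + 113.25 = 525.75.
530 > 525.75 → outlier.
536 > 525.75 → outlier.
All remaining values lie within [223.75, 525.75].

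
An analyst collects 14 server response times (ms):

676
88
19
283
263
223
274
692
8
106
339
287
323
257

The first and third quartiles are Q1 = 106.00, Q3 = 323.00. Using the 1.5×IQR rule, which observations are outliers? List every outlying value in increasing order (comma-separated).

676, 692

IQR = Q3 − Q1 = 323.00 − 106.00 = 217.00.
Lower fence = Q1 − 1.5·IQR = 106.00 − 325.50 = -219.50.
Upper fence = Q3 + 1.5·IQR = 323.00 + 325.50 = 648.50.
676 > 648.50 → outlier.
692 > 648.50 → outlier.
All remaining values lie within [-219.50, 648.50].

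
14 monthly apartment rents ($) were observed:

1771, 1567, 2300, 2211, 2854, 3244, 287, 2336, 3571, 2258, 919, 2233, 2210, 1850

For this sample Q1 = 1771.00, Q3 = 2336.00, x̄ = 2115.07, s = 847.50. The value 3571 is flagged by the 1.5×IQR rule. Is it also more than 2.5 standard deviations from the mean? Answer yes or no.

z = (3571 − 2115.07) / 847.50 = 1.72.
|z| = 1.72 ≤ 2.5.

no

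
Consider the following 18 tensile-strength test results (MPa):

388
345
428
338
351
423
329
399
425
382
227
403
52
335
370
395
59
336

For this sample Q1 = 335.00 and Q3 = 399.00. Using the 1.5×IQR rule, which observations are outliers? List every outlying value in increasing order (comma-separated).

IQR = Q3 − Q1 = 399.00 − 335.00 = 64.00.
Lower fence = Q1 − 1.5·IQR = 335.00 − 96.00 = 239.00.
Upper fence = Q3 + 1.5·IQR = 399.00 + 96.00 = 495.00.
52 < 239.00 → outlier.
59 < 239.00 → outlier.
227 < 239.00 → outlier.
All remaining values lie within [239.00, 495.00].

52, 59, 227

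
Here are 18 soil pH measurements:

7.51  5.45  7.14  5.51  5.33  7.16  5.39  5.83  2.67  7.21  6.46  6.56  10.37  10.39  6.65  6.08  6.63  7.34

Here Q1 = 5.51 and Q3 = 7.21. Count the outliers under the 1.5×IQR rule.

IQR = 1.70; fences at 5.51 − 2.55 = 2.96 and 7.21 + 2.55 = 9.76.
Outside the cutoffs: 2.67, 10.37, 10.39.

3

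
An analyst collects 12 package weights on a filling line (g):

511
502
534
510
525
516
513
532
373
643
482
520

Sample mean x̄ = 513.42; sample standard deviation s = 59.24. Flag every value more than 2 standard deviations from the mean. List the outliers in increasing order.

Cutoffs at x̄ ± 2s: 513.42 ± 2·59.24 = [394.94, 631.90].
373: z = -2.37, |z| > 2 → outlier.
643: z = 2.19, |z| > 2 → outlier.
Every other value lies within [394.94, 631.90].

373, 643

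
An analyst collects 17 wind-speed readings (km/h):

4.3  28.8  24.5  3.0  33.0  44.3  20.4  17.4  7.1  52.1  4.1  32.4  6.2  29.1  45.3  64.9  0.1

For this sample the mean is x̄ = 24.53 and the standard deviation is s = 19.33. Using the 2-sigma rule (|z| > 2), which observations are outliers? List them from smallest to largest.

Cutoffs at x̄ ± 2s: 24.53 ± 2·19.33 = [-14.13, 63.19].
64.9: z = 2.09, |z| > 2 → outlier.
Every other value lies within [-14.13, 63.19].

64.9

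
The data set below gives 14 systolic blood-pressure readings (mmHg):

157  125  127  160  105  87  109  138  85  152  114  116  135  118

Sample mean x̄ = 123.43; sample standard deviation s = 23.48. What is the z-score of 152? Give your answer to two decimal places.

z = (152 − 123.43) / 23.48 = 1.22.

1.22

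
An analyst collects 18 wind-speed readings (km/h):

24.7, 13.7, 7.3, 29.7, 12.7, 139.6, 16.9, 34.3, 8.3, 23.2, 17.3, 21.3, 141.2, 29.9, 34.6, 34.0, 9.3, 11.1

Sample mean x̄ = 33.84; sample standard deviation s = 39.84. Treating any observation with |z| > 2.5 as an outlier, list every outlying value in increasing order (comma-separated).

Cutoffs at x̄ ± 2.5s: 33.84 ± 2.5·39.84 = [-65.76, 133.44].
139.6: z = 2.65, |z| > 2.5 → outlier.
141.2: z = 2.69, |z| > 2.5 → outlier.
Every other value lies within [-65.76, 133.44].

139.6, 141.2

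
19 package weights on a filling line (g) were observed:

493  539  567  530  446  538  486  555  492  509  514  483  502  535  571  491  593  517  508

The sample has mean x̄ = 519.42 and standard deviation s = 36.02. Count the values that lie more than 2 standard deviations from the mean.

Cutoffs: x̄ ± 2s = [447.38, 591.46].
Outside the cutoffs: 446, 593.

2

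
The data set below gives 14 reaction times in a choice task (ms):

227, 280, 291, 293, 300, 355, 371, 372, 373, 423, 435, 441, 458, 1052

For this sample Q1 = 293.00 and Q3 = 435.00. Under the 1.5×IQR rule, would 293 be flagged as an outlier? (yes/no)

IQR = Q3 − Q1 = 435.00 − 293.00 = 142.00.
Lower fence = Q1 − 1.5·IQR = 293.00 − 213.00 = 80.00.
Upper fence = Q3 + 1.5·IQR = 435.00 + 213.00 = 648.00.
293 lies within [80.00, 648.00].

no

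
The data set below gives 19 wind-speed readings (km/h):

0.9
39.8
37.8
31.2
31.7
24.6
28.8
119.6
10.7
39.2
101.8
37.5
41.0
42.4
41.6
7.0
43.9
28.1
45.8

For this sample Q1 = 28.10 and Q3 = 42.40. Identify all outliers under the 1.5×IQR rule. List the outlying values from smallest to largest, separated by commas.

0.9, 101.8, 119.6

IQR = Q3 − Q1 = 42.40 − 28.10 = 14.30.
Lower fence = Q1 − 1.5·IQR = 28.10 − 21.45 = 6.65.
Upper fence = Q3 + 1.5·IQR = 42.40 + 21.45 = 63.85.
0.9 < 6.65 → outlier.
101.8 > 63.85 → outlier.
119.6 > 63.85 → outlier.
All remaining values lie within [6.65, 63.85].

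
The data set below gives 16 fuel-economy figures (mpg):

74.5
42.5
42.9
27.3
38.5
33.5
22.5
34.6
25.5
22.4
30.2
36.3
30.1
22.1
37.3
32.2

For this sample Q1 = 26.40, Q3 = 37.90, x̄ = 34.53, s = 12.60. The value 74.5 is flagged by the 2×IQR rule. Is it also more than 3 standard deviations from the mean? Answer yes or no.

z = (74.5 − 34.53) / 12.60 = 3.17.
|z| = 3.17 > 3.

yes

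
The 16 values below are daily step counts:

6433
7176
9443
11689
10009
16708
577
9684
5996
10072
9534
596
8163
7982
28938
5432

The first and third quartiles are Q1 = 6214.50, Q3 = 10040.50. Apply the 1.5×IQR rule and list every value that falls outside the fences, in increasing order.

16708, 28938

IQR = Q3 − Q1 = 10040.50 − 6214.50 = 3826.00.
Lower fence = Q1 − 1.5·IQR = 6214.50 − 5739.00 = 475.50.
Upper fence = Q3 + 1.5·IQR = 10040.50 + 5739.00 = 15779.50.
16708 > 15779.50 → outlier.
28938 > 15779.50 → outlier.
All remaining values lie within [475.50, 15779.50].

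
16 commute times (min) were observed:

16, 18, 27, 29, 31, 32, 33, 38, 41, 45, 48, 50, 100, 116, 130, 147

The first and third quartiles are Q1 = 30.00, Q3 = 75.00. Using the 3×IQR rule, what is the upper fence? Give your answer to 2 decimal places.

210.00

IQR = Q3 − Q1 = 75.00 − 30.00 = 45.00.
Lower fence = Q1 − 3·IQR = 30.00 − 135.00 = -105.00.
Upper fence = Q3 + 3·IQR = 75.00 + 135.00 = 210.00.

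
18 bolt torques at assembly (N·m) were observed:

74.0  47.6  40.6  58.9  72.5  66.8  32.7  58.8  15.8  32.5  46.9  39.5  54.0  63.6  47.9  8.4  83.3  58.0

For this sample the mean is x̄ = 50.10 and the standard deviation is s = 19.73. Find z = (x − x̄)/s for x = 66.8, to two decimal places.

z = (66.8 − 50.10) / 19.73 = 0.85.

0.85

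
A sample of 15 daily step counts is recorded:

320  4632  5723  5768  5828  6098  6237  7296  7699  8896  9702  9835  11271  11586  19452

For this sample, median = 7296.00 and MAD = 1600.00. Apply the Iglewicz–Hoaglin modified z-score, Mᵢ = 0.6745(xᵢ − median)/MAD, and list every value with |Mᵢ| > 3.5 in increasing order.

19452

|Mᵢ| > 3.5 ⇔ |xᵢ − 7296.00| > 3.5·1600.00/0.6745 = 8302.45.
So outliers lie outside [-1006.45, 15598.45].
19452: M = 5.12 → outlier.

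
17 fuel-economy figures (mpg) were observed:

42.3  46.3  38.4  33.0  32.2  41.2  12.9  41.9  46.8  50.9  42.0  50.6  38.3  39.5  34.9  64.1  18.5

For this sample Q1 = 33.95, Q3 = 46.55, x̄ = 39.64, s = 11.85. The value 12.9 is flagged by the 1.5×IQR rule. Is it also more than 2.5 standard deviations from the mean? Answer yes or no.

no

z = (12.9 − 39.64) / 11.85 = -2.26.
|z| = 2.26 ≤ 2.5.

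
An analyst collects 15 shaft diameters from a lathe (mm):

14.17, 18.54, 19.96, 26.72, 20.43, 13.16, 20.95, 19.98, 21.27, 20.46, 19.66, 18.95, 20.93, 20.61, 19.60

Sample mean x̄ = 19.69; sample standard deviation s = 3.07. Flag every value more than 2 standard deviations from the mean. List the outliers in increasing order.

13.16, 26.72

Cutoffs at x̄ ± 2s: 19.69 ± 2·3.07 = [13.55, 25.83].
13.16: z = -2.13, |z| > 2 → outlier.
26.72: z = 2.29, |z| > 2 → outlier.
Every other value lies within [13.55, 25.83].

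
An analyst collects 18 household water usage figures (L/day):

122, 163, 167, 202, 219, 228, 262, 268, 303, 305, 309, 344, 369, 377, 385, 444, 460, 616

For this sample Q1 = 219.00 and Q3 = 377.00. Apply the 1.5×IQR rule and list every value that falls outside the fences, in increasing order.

616

IQR = Q3 − Q1 = 377.00 − 219.00 = 158.00.
Lower fence = Q1 − 1.5·IQR = 219.00 − 237.00 = -18.00.
Upper fence = Q3 + 1.5·IQR = 377.00 + 237.00 = 614.00.
616 > 614.00 → outlier.
All remaining values lie within [-18.00, 614.00].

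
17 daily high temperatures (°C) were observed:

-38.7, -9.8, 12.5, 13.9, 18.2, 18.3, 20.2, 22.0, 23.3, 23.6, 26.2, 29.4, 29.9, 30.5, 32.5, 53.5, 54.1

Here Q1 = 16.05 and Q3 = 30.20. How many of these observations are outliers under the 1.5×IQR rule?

IQR = 14.15; fences at 16.05 − 21.225 = -5.175 and 30.20 + 21.225 = 51.425.
Outside the cutoffs: -38.7, -9.8, 53.5, 54.1.

4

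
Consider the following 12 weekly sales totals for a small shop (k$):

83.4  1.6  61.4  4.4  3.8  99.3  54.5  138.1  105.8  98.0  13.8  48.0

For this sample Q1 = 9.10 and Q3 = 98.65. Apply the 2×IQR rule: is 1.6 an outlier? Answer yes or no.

no

IQR = Q3 − Q1 = 98.65 − 9.10 = 89.55.
Lower fence = Q1 − 2·IQR = 9.10 − 179.10 = -170.00.
Upper fence = Q3 + 2·IQR = 98.65 + 179.10 = 277.75.
1.6 lies within [-170.00, 277.75].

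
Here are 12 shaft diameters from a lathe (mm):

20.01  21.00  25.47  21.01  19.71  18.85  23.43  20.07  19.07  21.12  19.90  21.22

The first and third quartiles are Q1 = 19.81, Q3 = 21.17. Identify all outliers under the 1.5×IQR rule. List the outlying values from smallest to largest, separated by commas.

23.43, 25.47

IQR = Q3 − Q1 = 21.17 − 19.81 = 1.36.
Lower fence = Q1 − 1.5·IQR = 19.81 − 2.04 = 17.77.
Upper fence = Q3 + 1.5·IQR = 21.17 + 2.04 = 23.21.
23.43 > 23.21 → outlier.
25.47 > 23.21 → outlier.
All remaining values lie within [17.77, 23.21].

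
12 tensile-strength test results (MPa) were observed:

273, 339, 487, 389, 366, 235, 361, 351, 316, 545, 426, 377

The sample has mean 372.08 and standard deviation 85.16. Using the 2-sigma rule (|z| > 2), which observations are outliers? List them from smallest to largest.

545

Cutoffs at x̄ ± 2s: 372.08 ± 2·85.16 = [201.76, 542.40].
545: z = 2.03, |z| > 2 → outlier.
Every other value lies within [201.76, 542.40].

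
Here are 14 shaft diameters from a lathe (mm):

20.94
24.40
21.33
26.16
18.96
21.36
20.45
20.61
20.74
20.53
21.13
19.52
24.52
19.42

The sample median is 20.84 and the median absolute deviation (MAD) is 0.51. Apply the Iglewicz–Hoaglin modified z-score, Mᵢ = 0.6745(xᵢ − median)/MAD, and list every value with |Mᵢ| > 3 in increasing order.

24.40, 24.52, 26.16

|Mᵢ| > 3 ⇔ |xᵢ − 20.84| > 3·0.51/0.6745 = 2.27.
So outliers lie outside [18.57, 23.11].
24.40: M = 4.71 → outlier.
24.52: M = 4.87 → outlier.
26.16: M = 7.04 → outlier.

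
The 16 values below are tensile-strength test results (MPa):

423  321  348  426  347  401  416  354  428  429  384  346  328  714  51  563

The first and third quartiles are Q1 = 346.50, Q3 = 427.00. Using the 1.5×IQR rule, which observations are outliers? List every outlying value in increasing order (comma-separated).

IQR = Q3 − Q1 = 427.00 − 346.50 = 80.50.
Lower fence = Q1 − 1.5·IQR = 346.50 − 120.75 = 225.75.
Upper fence = Q3 + 1.5·IQR = 427.00 + 120.75 = 547.75.
51 < 225.75 → outlier.
563 > 547.75 → outlier.
714 > 547.75 → outlier.
All remaining values lie within [225.75, 547.75].

51, 563, 714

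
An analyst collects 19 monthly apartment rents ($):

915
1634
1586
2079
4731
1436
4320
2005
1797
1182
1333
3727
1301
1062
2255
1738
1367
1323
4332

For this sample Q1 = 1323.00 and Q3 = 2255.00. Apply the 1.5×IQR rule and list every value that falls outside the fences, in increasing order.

IQR = Q3 − Q1 = 2255.00 − 1323.00 = 932.00.
Lower fence = Q1 − 1.5·IQR = 1323.00 − 1398.00 = -75.00.
Upper fence = Q3 + 1.5·IQR = 2255.00 + 1398.00 = 3653.00.
3727 > 3653.00 → outlier.
4320 > 3653.00 → outlier.
4332 > 3653.00 → outlier.
4731 > 3653.00 → outlier.
All remaining values lie within [-75.00, 3653.00].

3727, 4320, 4332, 4731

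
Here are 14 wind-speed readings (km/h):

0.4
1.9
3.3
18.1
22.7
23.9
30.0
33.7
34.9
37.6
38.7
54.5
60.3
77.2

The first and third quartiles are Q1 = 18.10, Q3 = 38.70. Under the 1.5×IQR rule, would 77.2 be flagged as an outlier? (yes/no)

IQR = Q3 − Q1 = 38.70 − 18.10 = 20.60.
Lower fence = Q1 − 1.5·IQR = 18.10 − 30.90 = -12.80.
Upper fence = Q3 + 1.5·IQR = 38.70 + 30.90 = 69.60.
77.2 lies above the upper fence.

yes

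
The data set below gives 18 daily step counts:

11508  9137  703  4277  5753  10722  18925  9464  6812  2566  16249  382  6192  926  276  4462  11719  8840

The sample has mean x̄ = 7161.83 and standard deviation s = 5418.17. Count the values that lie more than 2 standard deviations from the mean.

1

Cutoffs: x̄ ± 2s = [-3674.51, 17998.17].
Outside the cutoffs: 18925.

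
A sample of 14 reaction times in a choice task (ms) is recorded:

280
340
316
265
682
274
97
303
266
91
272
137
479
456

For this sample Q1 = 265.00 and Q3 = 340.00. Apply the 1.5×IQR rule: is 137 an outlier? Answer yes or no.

yes

IQR = Q3 − Q1 = 340.00 − 265.00 = 75.00.
Lower fence = Q1 − 1.5·IQR = 265.00 − 112.50 = 152.50.
Upper fence = Q3 + 1.5·IQR = 340.00 + 112.50 = 452.50.
137 lies below the lower fence.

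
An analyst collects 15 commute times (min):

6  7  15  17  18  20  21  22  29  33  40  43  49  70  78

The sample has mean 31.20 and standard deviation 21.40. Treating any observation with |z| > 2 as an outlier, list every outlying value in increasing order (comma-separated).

78

Cutoffs at x̄ ± 2s: 31.20 ± 2·21.40 = [-11.60, 74.00].
78: z = 2.19, |z| > 2 → outlier.
Every other value lies within [-11.60, 74.00].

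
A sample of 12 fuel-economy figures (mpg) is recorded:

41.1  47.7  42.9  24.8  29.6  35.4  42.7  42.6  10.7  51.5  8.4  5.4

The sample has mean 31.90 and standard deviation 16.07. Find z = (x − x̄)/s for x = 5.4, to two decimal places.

-1.65

z = (5.4 − 31.90) / 16.07 = -1.65.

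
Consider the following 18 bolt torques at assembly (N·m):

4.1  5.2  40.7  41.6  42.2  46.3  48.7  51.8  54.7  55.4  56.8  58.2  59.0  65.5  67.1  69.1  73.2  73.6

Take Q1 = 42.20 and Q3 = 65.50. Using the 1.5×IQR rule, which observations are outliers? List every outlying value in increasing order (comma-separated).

IQR = Q3 − Q1 = 65.50 − 42.20 = 23.30.
Lower fence = Q1 − 1.5·IQR = 42.20 − 34.95 = 7.25.
Upper fence = Q3 + 1.5·IQR = 65.50 + 34.95 = 100.45.
4.1 < 7.25 → outlier.
5.2 < 7.25 → outlier.
All remaining values lie within [7.25, 100.45].

4.1, 5.2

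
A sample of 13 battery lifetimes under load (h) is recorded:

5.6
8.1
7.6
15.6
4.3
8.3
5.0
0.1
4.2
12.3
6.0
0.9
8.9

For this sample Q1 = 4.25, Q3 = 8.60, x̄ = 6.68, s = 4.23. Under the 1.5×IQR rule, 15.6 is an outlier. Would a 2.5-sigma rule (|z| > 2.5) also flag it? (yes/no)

no

z = (15.6 − 6.68) / 4.23 = 2.11.
|z| = 2.11 ≤ 2.5.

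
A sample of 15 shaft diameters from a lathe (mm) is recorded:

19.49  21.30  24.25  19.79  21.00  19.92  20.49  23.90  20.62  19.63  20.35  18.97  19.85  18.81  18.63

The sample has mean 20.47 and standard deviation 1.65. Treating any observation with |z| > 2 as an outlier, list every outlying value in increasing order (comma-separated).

Cutoffs at x̄ ± 2s: 20.47 ± 2·1.65 = [17.17, 23.77].
23.90: z = 2.08, |z| > 2 → outlier.
24.25: z = 2.29, |z| > 2 → outlier.
Every other value lies within [17.17, 23.77].

23.90, 24.25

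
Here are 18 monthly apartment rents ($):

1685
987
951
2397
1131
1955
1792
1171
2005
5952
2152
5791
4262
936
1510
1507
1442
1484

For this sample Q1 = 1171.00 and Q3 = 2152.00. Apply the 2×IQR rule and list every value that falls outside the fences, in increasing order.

4262, 5791, 5952

IQR = Q3 − Q1 = 2152.00 − 1171.00 = 981.00.
Lower fence = Q1 − 2·IQR = 1171.00 − 1962.00 = -791.00.
Upper fence = Q3 + 2·IQR = 2152.00 + 1962.00 = 4114.00.
4262 > 4114.00 → outlier.
5791 > 4114.00 → outlier.
5952 > 4114.00 → outlier.
All remaining values lie within [-791.00, 4114.00].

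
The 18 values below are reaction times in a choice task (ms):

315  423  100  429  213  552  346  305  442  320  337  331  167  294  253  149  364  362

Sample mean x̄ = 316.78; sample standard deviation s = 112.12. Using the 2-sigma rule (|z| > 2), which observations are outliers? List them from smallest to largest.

552

Cutoffs at x̄ ± 2s: 316.78 ± 2·112.12 = [92.54, 541.02].
552: z = 2.10, |z| > 2 → outlier.
Every other value lies within [92.54, 541.02].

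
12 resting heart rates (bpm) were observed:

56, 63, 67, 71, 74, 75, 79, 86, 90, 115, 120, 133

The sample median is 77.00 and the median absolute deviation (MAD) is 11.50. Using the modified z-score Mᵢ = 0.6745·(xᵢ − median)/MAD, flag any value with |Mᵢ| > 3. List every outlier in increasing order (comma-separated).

|Mᵢ| > 3 ⇔ |xᵢ − 77.00| > 3·11.50/0.6745 = 51.15.
So outliers lie outside [25.85, 128.15].
133: M = 3.28 → outlier.

133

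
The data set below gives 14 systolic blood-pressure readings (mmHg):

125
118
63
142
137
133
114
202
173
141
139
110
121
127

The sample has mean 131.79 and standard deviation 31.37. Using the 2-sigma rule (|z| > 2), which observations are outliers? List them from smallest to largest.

63, 202

Cutoffs at x̄ ± 2s: 131.79 ± 2·31.37 = [69.05, 194.53].
63: z = -2.19, |z| > 2 → outlier.
202: z = 2.24, |z| > 2 → outlier.
Every other value lies within [69.05, 194.53].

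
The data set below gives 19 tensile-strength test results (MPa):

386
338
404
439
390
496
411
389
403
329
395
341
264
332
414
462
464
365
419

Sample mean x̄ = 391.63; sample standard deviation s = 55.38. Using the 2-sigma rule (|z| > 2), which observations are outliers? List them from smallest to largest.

Cutoffs at x̄ ± 2s: 391.63 ± 2·55.38 = [280.87, 502.39].
264: z = -2.30, |z| > 2 → outlier.
Every other value lies within [280.87, 502.39].

264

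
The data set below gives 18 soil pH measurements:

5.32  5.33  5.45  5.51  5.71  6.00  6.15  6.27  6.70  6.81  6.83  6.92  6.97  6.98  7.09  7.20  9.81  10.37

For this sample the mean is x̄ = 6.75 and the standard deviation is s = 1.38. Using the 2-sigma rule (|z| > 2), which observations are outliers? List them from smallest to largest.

9.81, 10.37

Cutoffs at x̄ ± 2s: 6.75 ± 2·1.38 = [3.99, 9.51].
9.81: z = 2.22, |z| > 2 → outlier.
10.37: z = 2.62, |z| > 2 → outlier.
Every other value lies within [3.99, 9.51].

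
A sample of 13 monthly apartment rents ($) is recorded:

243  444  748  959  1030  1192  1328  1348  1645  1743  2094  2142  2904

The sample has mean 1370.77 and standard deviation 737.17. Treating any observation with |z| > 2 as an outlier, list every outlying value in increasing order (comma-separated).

2904

Cutoffs at x̄ ± 2s: 1370.77 ± 2·737.17 = [-103.57, 2845.11].
2904: z = 2.08, |z| > 2 → outlier.
Every other value lies within [-103.57, 2845.11].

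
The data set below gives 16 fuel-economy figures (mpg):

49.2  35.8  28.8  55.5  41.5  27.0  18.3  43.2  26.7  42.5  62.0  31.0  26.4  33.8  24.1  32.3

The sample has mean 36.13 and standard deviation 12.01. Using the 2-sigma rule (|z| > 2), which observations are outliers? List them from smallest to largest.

Cutoffs at x̄ ± 2s: 36.13 ± 2·12.01 = [12.11, 60.15].
62.0: z = 2.15, |z| > 2 → outlier.
Every other value lies within [12.11, 60.15].

62.0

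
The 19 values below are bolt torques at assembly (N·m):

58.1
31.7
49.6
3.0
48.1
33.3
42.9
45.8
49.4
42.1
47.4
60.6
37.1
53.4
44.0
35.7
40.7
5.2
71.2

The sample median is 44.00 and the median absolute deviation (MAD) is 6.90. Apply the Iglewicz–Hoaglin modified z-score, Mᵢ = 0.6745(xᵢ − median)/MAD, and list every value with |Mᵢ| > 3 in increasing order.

|Mᵢ| > 3 ⇔ |xᵢ − 44.00| > 3·6.90/0.6745 = 30.69.
So outliers lie outside [13.31, 74.69].
3.0: M = -4.01 → outlier.
5.2: M = -3.79 → outlier.

3.0, 5.2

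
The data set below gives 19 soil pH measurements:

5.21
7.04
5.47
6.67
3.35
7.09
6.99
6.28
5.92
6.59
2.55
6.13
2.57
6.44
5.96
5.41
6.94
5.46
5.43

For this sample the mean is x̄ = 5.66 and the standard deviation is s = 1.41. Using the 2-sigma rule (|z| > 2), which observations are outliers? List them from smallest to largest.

2.55, 2.57

Cutoffs at x̄ ± 2s: 5.66 ± 2·1.41 = [2.84, 8.48].
2.55: z = -2.21, |z| > 2 → outlier.
2.57: z = -2.19, |z| > 2 → outlier.
Every other value lies within [2.84, 8.48].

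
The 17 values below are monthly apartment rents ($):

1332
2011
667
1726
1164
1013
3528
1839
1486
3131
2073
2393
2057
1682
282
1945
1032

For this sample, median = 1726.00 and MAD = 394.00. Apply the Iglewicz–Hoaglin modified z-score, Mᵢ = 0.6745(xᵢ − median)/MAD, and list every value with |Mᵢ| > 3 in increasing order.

3528

|Mᵢ| > 3 ⇔ |xᵢ − 1726.00| > 3·394.00/0.6745 = 1752.41.
So outliers lie outside [-26.41, 3478.41].
3528: M = 3.08 → outlier.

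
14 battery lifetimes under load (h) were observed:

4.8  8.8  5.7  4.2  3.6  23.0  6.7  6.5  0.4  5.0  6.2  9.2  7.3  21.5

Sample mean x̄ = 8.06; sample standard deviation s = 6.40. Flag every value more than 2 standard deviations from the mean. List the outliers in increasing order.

21.5, 23.0

Cutoffs at x̄ ± 2s: 8.06 ± 2·6.40 = [-4.74, 20.86].
21.5: z = 2.10, |z| > 2 → outlier.
23.0: z = 2.33, |z| > 2 → outlier.
Every other value lies within [-4.74, 20.86].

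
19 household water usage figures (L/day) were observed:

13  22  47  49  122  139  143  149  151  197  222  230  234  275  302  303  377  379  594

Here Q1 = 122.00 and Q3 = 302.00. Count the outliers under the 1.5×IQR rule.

1

IQR = 180.00; fences at 122.00 − 270.00 = -148.00 and 302.00 + 270.00 = 572.00.
Outside the cutoffs: 594.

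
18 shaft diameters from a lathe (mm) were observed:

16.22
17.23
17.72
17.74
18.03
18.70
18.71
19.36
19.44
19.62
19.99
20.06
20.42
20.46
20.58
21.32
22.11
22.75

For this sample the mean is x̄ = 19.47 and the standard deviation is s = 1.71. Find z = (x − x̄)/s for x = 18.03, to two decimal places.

z = (18.03 − 19.47) / 1.71 = -0.84.

-0.84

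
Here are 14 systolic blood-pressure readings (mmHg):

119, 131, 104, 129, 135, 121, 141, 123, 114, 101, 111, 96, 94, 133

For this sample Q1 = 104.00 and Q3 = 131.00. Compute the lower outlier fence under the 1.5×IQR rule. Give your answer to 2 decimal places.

IQR = Q3 − Q1 = 131.00 − 104.00 = 27.00.
Lower fence = Q1 − 1.5·IQR = 104.00 − 40.50 = 63.50.
Upper fence = Q3 + 1.5·IQR = 131.00 + 40.50 = 171.50.

63.50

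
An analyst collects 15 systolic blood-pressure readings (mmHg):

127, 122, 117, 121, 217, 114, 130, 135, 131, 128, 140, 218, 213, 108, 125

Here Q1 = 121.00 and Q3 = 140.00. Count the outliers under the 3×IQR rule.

IQR = 19.00; fences at 121.00 − 57.00 = 64.00 and 140.00 + 57.00 = 197.00.
Outside the cutoffs: 213, 217, 218.

3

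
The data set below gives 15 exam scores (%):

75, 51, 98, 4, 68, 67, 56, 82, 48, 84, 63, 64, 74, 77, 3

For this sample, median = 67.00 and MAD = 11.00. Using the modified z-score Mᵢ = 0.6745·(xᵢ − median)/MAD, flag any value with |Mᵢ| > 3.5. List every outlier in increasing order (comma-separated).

|Mᵢ| > 3.5 ⇔ |xᵢ − 67.00| > 3.5·11.00/0.6745 = 57.08.
So outliers lie outside [9.92, 124.08].
3: M = -3.92 → outlier.
4: M = -3.86 → outlier.

3, 4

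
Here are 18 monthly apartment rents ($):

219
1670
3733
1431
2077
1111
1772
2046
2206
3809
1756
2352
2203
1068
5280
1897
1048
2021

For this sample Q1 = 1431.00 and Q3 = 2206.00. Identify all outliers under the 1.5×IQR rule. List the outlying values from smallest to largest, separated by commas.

219, 3733, 3809, 5280

IQR = Q3 − Q1 = 2206.00 − 1431.00 = 775.00.
Lower fence = Q1 − 1.5·IQR = 1431.00 − 1162.50 = 268.50.
Upper fence = Q3 + 1.5·IQR = 2206.00 + 1162.50 = 3368.50.
219 < 268.50 → outlier.
3733 > 3368.50 → outlier.
3809 > 3368.50 → outlier.
5280 > 3368.50 → outlier.
All remaining values lie within [268.50, 3368.50].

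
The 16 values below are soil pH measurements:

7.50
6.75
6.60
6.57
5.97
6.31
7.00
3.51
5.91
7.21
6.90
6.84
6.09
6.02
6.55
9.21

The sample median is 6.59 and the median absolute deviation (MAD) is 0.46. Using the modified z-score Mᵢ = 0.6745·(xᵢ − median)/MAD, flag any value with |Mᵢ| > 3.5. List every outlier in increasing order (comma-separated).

3.51, 9.21

|Mᵢ| > 3.5 ⇔ |xᵢ − 6.59| > 3.5·0.46/0.6745 = 2.39.
So outliers lie outside [4.20, 8.98].
3.51: M = -4.52 → outlier.
9.21: M = 3.84 → outlier.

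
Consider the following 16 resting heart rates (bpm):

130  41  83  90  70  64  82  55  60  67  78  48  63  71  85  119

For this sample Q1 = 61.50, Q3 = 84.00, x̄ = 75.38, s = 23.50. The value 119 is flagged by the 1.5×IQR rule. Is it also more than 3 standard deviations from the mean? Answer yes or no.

no

z = (119 − 75.38) / 23.50 = 1.86.
|z| = 1.86 ≤ 3.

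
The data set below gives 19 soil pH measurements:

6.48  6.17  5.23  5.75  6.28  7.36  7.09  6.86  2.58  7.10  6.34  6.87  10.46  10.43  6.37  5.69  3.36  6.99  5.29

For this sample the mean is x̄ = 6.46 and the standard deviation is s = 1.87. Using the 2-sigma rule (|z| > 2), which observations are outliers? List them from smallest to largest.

Cutoffs at x̄ ± 2s: 6.46 ± 2·1.87 = [2.72, 10.20].
2.58: z = -2.07, |z| > 2 → outlier.
10.43: z = 2.12, |z| > 2 → outlier.
10.46: z = 2.14, |z| > 2 → outlier.
Every other value lies within [2.72, 10.20].

2.58, 10.43, 10.46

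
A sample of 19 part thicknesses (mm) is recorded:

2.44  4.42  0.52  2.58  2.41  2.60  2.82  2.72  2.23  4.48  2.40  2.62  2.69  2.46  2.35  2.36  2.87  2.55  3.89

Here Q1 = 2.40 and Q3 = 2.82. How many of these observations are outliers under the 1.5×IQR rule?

4

IQR = 0.42; fences at 2.40 − 0.63 = 1.77 and 2.82 + 0.63 = 3.45.
Outside the cutoffs: 0.52, 3.89, 4.42, 4.48.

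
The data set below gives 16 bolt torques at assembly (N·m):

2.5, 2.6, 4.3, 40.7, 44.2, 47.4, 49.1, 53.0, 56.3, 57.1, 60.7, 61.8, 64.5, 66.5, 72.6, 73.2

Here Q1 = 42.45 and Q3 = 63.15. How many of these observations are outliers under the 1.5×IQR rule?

3

IQR = 20.70; fences at 42.45 − 31.05 = 11.40 and 63.15 + 31.05 = 94.20.
Outside the cutoffs: 2.5, 2.6, 4.3.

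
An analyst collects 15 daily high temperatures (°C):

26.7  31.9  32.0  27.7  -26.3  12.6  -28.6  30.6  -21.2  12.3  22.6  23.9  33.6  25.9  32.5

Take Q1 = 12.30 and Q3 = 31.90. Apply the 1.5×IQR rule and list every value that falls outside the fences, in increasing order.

-28.6, -26.3, -21.2

IQR = Q3 − Q1 = 31.90 − 12.30 = 19.60.
Lower fence = Q1 − 1.5·IQR = 12.30 − 29.40 = -17.10.
Upper fence = Q3 + 1.5·IQR = 31.90 + 29.40 = 61.30.
-28.6 < -17.10 → outlier.
-26.3 < -17.10 → outlier.
-21.2 < -17.10 → outlier.
All remaining values lie within [-17.10, 61.30].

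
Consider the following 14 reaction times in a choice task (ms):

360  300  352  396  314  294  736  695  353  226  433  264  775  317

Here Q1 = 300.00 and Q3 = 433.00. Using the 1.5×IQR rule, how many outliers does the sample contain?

IQR = 133.00; fences at 300.00 − 199.50 = 100.50 and 433.00 + 199.50 = 632.50.
Outside the cutoffs: 695, 736, 775.

3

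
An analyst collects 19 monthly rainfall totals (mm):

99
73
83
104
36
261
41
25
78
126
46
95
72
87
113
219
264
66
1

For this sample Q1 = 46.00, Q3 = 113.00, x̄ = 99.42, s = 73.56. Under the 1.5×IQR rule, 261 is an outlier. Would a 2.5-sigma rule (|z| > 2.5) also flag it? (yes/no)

z = (261 − 99.42) / 73.56 = 2.20.
|z| = 2.20 ≤ 2.5.

no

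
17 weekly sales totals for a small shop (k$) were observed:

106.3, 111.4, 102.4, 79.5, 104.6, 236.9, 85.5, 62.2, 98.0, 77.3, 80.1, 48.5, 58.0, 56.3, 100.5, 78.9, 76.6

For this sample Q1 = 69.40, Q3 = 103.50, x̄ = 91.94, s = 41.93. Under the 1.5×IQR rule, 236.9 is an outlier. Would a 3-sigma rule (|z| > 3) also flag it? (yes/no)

z = (236.9 − 91.94) / 41.93 = 3.46.
|z| = 3.46 > 3.

yes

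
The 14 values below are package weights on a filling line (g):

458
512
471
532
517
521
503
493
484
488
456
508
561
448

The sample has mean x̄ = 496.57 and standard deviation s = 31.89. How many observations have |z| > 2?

1

Cutoffs: x̄ ± 2s = [432.79, 560.35].
Outside the cutoffs: 561.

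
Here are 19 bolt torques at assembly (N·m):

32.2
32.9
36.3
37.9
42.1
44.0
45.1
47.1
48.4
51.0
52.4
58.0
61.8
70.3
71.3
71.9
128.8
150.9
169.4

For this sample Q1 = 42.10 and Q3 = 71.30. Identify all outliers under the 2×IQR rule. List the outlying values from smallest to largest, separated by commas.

150.9, 169.4

IQR = Q3 − Q1 = 71.30 − 42.10 = 29.20.
Lower fence = Q1 − 2·IQR = 42.10 − 58.40 = -16.30.
Upper fence = Q3 + 2·IQR = 71.30 + 58.40 = 129.70.
150.9 > 129.70 → outlier.
169.4 > 129.70 → outlier.
All remaining values lie within [-16.30, 129.70].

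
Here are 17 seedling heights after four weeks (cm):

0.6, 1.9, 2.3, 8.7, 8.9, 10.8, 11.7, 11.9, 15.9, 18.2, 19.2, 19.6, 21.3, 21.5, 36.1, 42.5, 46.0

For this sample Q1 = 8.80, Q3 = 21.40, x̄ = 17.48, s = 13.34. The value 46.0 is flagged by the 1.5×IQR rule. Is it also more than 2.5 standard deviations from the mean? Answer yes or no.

z = (46.0 − 17.48) / 13.34 = 2.14.
|z| = 2.14 ≤ 2.5.

no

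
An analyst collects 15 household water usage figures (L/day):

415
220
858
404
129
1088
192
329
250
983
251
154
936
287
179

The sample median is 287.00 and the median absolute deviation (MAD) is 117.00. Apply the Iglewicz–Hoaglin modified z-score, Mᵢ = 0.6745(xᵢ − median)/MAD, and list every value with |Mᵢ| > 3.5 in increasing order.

|Mᵢ| > 3.5 ⇔ |xᵢ − 287.00| > 3.5·117.00/0.6745 = 607.12.
So outliers lie outside [-320.12, 894.12].
936: M = 3.74 → outlier.
983: M = 4.01 → outlier.
1088: M = 4.62 → outlier.

936, 983, 1088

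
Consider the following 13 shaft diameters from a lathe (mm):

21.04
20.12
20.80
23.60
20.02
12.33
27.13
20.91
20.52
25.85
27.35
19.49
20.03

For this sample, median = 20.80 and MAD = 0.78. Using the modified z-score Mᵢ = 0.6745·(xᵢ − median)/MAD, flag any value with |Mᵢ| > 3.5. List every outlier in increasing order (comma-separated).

12.33, 25.85, 27.13, 27.35

|Mᵢ| > 3.5 ⇔ |xᵢ − 20.80| > 3.5·0.78/0.6745 = 4.05.
So outliers lie outside [16.75, 24.85].
12.33: M = -7.32 → outlier.
25.85: M = 4.37 → outlier.
27.13: M = 5.47 → outlier.
27.35: M = 5.66 → outlier.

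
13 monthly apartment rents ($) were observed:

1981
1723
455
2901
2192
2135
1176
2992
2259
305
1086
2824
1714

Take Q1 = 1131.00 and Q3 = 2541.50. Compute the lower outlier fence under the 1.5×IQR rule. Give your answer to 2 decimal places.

-984.75

IQR = Q3 − Q1 = 2541.50 − 1131.00 = 1410.50.
Lower fence = Q1 − 1.5·IQR = 1131.00 − 2115.75 = -984.75.
Upper fence = Q3 + 1.5·IQR = 2541.50 + 2115.75 = 4657.25.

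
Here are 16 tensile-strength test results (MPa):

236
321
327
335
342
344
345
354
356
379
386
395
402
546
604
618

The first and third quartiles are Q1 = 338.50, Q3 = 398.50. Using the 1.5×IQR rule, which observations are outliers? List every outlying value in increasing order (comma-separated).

IQR = Q3 − Q1 = 398.50 − 338.50 = 60.00.
Lower fence = Q1 − 1.5·IQR = 338.50 − 90.00 = 248.50.
Upper fence = Q3 + 1.5·IQR = 398.50 + 90.00 = 488.50.
236 < 248.50 → outlier.
546 > 488.50 → outlier.
604 > 488.50 → outlier.
618 > 488.50 → outlier.
All remaining values lie within [248.50, 488.50].

236, 546, 604, 618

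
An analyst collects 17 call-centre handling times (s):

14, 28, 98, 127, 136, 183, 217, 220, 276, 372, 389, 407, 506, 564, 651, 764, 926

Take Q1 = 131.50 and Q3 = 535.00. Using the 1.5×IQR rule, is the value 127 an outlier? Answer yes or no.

no

IQR = Q3 − Q1 = 535.00 − 131.50 = 403.50.
Lower fence = Q1 − 1.5·IQR = 131.50 − 605.25 = -473.75.
Upper fence = Q3 + 1.5·IQR = 535.00 + 605.25 = 1140.25.
127 lies within [-473.75, 1140.25].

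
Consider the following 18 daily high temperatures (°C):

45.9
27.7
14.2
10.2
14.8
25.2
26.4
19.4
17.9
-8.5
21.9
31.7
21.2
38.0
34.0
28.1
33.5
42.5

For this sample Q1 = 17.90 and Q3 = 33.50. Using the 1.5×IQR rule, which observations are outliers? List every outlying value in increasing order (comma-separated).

-8.5

IQR = Q3 − Q1 = 33.50 − 17.90 = 15.60.
Lower fence = Q1 − 1.5·IQR = 17.90 − 23.40 = -5.50.
Upper fence = Q3 + 1.5·IQR = 33.50 + 23.40 = 56.90.
-8.5 < -5.50 → outlier.
All remaining values lie within [-5.50, 56.90].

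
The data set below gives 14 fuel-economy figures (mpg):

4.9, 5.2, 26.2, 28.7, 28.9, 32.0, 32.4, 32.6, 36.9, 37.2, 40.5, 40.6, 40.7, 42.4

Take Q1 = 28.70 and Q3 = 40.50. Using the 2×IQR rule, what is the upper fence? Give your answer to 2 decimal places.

IQR = Q3 − Q1 = 40.50 − 28.70 = 11.80.
Lower fence = Q1 − 2·IQR = 28.70 − 23.60 = 5.10.
Upper fence = Q3 + 2·IQR = 40.50 + 23.60 = 64.10.

64.10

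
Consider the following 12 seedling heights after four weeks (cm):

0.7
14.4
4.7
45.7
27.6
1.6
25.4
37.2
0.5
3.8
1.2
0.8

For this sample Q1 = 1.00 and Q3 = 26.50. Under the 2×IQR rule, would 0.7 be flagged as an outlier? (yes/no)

IQR = Q3 − Q1 = 26.50 − 1.00 = 25.50.
Lower fence = Q1 − 2·IQR = 1.00 − 51.00 = -50.00.
Upper fence = Q3 + 2·IQR = 26.50 + 51.00 = 77.50.
0.7 lies within [-50.00, 77.50].

no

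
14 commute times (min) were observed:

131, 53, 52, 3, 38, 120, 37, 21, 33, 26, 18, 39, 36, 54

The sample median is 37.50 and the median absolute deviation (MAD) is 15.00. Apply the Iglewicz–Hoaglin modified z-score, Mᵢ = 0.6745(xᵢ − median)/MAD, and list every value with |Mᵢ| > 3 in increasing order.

120, 131

|Mᵢ| > 3 ⇔ |xᵢ − 37.50| > 3·15.00/0.6745 = 66.72.
So outliers lie outside [-29.22, 104.22].
120: M = 3.71 → outlier.
131: M = 4.20 → outlier.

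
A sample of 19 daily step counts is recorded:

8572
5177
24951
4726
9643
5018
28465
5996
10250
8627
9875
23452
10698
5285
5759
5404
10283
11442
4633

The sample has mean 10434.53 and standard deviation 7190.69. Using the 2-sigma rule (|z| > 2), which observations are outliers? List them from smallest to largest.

24951, 28465

Cutoffs at x̄ ± 2s: 10434.53 ± 2·7190.69 = [-3946.85, 24815.91].
24951: z = 2.02, |z| > 2 → outlier.
28465: z = 2.51, |z| > 2 → outlier.
Every other value lies within [-3946.85, 24815.91].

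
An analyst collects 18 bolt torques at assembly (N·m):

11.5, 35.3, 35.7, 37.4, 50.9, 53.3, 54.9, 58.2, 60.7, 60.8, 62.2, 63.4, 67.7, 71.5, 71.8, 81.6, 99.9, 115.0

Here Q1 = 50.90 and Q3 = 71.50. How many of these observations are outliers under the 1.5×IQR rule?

IQR = 20.60; fences at 50.90 − 30.90 = 20.00 and 71.50 + 30.90 = 102.40.
Outside the cutoffs: 11.5, 115.0.

2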